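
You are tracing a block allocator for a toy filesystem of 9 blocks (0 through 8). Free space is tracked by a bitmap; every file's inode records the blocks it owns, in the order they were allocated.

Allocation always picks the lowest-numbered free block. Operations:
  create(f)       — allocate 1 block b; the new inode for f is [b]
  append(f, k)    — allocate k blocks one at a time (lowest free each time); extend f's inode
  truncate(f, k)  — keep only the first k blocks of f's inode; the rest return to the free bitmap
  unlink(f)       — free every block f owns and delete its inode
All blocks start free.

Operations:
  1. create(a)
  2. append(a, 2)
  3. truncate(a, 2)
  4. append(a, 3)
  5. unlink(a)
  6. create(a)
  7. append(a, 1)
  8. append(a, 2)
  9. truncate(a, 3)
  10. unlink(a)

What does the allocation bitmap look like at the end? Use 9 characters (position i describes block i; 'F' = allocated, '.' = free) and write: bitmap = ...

create(a): bitmap=F........ | a=[0]
append(a, 2): bitmap=FFF...... | a=[0, 1, 2]
truncate(a, 2): bitmap=FF....... | a=[0, 1]
append(a, 3): bitmap=FFFFF.... | a=[0, 1, 2, 3, 4]
unlink(a): bitmap=......... | 
create(a): bitmap=F........ | a=[0]
append(a, 1): bitmap=FF....... | a=[0, 1]
append(a, 2): bitmap=FFFF..... | a=[0, 1, 2, 3]
truncate(a, 3): bitmap=FFF...... | a=[0, 1, 2]
unlink(a): bitmap=......... | 

bitmap = .........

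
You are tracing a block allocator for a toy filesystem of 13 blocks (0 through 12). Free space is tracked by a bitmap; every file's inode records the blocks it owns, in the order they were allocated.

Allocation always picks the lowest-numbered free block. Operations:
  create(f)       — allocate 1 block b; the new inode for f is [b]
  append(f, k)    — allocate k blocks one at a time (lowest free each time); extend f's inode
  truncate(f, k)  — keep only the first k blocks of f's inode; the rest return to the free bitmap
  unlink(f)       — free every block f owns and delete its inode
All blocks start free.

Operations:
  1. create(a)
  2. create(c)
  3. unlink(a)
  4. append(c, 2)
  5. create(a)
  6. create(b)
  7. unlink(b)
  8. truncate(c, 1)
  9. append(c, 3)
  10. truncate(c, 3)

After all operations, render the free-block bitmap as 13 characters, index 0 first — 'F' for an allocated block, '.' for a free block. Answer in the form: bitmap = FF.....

  1. create(a)  ⇒  F............  {a→[0]}
  2. create(c)  ⇒  FF...........  {a→[0]; c→[1]}
  3. unlink(a)  ⇒  .F...........  {c→[1]}
  4. append(c, 2)  ⇒  FFF..........  {c→[1, 0, 2]}
  5. create(a)  ⇒  FFFF.........  {a→[3]; c→[1, 0, 2]}
  6. create(b)  ⇒  FFFFF........  {a→[3]; b→[4]; c→[1, 0, 2]}
  7. unlink(b)  ⇒  FFFF.........  {a→[3]; c→[1, 0, 2]}
  8. truncate(c, 1)  ⇒  .F.F.........  {a→[3]; c→[1]}
  9. append(c, 3)  ⇒  FFFFF........  {a→[3]; c→[1, 0, 2, 4]}
  10. truncate(c, 3)  ⇒  FFFF.........  {a→[3]; c→[1, 0, 2]}

bitmap = FFFF.........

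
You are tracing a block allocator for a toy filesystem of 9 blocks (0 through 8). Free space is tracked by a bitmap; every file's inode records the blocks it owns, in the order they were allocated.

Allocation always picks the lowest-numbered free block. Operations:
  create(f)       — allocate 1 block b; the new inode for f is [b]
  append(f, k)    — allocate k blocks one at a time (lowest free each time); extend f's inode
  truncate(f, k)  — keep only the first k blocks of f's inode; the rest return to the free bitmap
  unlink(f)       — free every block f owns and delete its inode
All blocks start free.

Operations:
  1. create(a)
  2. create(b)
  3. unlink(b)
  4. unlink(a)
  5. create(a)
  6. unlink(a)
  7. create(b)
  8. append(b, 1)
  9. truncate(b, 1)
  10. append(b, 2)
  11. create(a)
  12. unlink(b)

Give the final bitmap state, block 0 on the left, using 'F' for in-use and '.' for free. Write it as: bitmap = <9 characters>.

[1] create(a) — a=0 (map F........)
[2] create(b) — a=0 b=1 (map FF.......)
[3] unlink(b) — a=0 (map F........)
[4] unlink(a) —  (map .........)
[5] create(a) — a=0 (map F........)
[6] unlink(a) —  (map .........)
[7] create(b) — b=0 (map F........)
[8] append(b, 1) — b=0,1 (map FF.......)
[9] truncate(b, 1) — b=0 (map F........)
[10] append(b, 2) — b=0,1,2 (map FFF......)
[11] create(a) — a=3 b=0,1,2 (map FFFF.....)
[12] unlink(b) — a=3 (map ...F.....)

bitmap = ...F.....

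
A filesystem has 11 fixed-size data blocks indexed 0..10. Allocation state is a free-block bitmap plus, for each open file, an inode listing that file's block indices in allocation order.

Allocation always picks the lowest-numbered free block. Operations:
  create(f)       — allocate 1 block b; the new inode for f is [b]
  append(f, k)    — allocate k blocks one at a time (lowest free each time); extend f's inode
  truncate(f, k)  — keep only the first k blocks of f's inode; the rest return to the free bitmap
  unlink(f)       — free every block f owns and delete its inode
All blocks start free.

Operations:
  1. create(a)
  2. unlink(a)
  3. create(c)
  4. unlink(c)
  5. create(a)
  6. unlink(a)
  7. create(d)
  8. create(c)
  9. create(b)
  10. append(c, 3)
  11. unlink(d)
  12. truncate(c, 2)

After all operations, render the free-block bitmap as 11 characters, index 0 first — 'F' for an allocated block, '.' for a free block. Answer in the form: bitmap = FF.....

[1] create(a) — a=0 (map F..........)
[2] unlink(a) —  (map ...........)
[3] create(c) — c=0 (map F..........)
[4] unlink(c) —  (map ...........)
[5] create(a) — a=0 (map F..........)
[6] unlink(a) —  (map ...........)
[7] create(d) — d=0 (map F..........)
[8] create(c) — c=1 d=0 (map FF.........)
[9] create(b) — b=2 c=1 d=0 (map FFF........)
[10] append(c, 3) — b=2 c=1,3,4,5 d=0 (map FFFFFF.....)
[11] unlink(d) — b=2 c=1,3,4,5 (map .FFFFF.....)
[12] truncate(c, 2) — b=2 c=1,3 (map .FFF.......)

bitmap = .FFF.......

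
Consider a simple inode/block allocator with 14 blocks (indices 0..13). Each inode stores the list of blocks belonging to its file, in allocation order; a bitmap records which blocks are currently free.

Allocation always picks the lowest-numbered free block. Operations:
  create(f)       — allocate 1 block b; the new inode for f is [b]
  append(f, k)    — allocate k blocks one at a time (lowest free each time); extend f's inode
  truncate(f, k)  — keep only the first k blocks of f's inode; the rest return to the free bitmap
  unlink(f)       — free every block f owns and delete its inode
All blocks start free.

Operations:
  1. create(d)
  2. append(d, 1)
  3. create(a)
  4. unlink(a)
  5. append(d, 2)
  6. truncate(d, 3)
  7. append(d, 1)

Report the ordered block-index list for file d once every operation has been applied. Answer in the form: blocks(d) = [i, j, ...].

blocks(d) = [0, 1, 2, 3]

create(d): bitmap=F............. | d=[0]
append(d, 1): bitmap=FF............ | d=[0, 1]
create(a): bitmap=FFF........... | a=[2] d=[0, 1]
unlink(a): bitmap=FF............ | d=[0, 1]
append(d, 2): bitmap=FFFF.......... | d=[0, 1, 2, 3]
truncate(d, 3): bitmap=FFF........... | d=[0, 1, 2]
append(d, 1): bitmap=FFFF.......... | d=[0, 1, 2, 3]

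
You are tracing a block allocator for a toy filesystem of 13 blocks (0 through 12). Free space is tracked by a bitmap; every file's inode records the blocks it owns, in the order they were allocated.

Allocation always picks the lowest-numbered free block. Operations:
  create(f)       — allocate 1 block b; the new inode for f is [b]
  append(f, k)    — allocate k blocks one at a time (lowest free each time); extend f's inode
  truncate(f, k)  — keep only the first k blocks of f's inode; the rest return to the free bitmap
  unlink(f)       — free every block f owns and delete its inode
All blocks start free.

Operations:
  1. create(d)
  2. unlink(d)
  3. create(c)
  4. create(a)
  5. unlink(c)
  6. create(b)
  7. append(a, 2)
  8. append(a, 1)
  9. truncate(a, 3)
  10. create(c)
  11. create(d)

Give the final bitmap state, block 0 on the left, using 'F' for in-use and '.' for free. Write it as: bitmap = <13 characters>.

bitmap = FFFFFF.......

[1] create(d) — d=0 (map F............)
[2] unlink(d) —  (map .............)
[3] create(c) — c=0 (map F............)
[4] create(a) — a=1 c=0 (map FF...........)
[5] unlink(c) — a=1 (map .F...........)
[6] create(b) — a=1 b=0 (map FF...........)
[7] append(a, 2) — a=1,2,3 b=0 (map FFFF.........)
[8] append(a, 1) — a=1,2,3,4 b=0 (map FFFFF........)
[9] truncate(a, 3) — a=1,2,3 b=0 (map FFFF.........)
[10] create(c) — a=1,2,3 b=0 c=4 (map FFFFF........)
[11] create(d) — a=1,2,3 b=0 c=4 d=5 (map FFFFFF.......)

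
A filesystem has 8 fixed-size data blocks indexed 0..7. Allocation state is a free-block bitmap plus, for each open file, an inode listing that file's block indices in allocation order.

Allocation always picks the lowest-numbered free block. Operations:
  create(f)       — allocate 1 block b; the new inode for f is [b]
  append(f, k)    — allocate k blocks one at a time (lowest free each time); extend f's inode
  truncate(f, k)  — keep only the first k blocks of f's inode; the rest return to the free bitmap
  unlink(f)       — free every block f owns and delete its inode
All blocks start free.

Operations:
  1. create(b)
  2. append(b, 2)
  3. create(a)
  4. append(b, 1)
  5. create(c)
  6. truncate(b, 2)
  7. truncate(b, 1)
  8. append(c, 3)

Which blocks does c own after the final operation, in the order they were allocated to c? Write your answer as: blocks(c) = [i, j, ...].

blocks(c) = [5, 1, 2, 4]

[1] create(b) — b=0 (map F.......)
[2] append(b, 2) — b=0,1,2 (map FFF.....)
[3] create(a) — a=3 b=0,1,2 (map FFFF....)
[4] append(b, 1) — a=3 b=0,1,2,4 (map FFFFF...)
[5] create(c) — a=3 b=0,1,2,4 c=5 (map FFFFFF..)
[6] truncate(b, 2) — a=3 b=0,1 c=5 (map FF.F.F..)
[7] truncate(b, 1) — a=3 b=0 c=5 (map F..F.F..)
[8] append(c, 3) — a=3 b=0 c=5,1,2,4 (map FFFFFF..)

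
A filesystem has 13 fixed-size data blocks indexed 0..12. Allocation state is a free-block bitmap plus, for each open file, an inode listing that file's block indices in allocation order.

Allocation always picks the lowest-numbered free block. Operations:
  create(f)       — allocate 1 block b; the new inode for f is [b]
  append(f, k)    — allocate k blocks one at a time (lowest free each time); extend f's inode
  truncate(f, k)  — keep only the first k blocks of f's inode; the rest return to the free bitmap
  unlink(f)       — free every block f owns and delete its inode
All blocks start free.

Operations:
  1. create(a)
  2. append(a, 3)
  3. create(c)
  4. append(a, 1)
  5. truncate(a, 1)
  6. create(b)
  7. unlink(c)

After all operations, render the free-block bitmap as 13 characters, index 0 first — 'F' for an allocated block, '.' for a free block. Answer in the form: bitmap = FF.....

bitmap = FF...........

  1. create(a)  ⇒  F............  {a→[0]}
  2. append(a, 3)  ⇒  FFFF.........  {a→[0, 1, 2, 3]}
  3. create(c)  ⇒  FFFFF........  {a→[0, 1, 2, 3]; c→[4]}
  4. append(a, 1)  ⇒  FFFFFF.......  {a→[0, 1, 2, 3, 5]; c→[4]}
  5. truncate(a, 1)  ⇒  F...F........  {a→[0]; c→[4]}
  6. create(b)  ⇒  FF..F........  {a→[0]; b→[1]; c→[4]}
  7. unlink(c)  ⇒  FF...........  {a→[0]; b→[1]}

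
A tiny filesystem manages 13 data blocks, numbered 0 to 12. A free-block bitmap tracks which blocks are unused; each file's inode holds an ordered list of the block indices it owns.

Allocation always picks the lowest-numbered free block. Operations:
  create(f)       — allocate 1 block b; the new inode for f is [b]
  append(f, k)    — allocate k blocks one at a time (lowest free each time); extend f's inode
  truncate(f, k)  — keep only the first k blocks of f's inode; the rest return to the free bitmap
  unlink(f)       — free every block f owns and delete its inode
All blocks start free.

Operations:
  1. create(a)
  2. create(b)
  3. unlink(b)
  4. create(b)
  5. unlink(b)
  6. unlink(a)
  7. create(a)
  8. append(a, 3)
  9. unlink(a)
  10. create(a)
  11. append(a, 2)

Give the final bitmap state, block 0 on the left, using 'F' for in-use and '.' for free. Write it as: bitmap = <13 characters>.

bitmap = FFF..........

create(a): bitmap=F............ | a=[0]
create(b): bitmap=FF........... | a=[0] b=[1]
unlink(b): bitmap=F............ | a=[0]
create(b): bitmap=FF........... | a=[0] b=[1]
unlink(b): bitmap=F............ | a=[0]
unlink(a): bitmap=............. | 
create(a): bitmap=F............ | a=[0]
append(a, 3): bitmap=FFFF......... | a=[0, 1, 2, 3]
unlink(a): bitmap=............. | 
create(a): bitmap=F............ | a=[0]
append(a, 2): bitmap=FFF.......... | a=[0, 1, 2]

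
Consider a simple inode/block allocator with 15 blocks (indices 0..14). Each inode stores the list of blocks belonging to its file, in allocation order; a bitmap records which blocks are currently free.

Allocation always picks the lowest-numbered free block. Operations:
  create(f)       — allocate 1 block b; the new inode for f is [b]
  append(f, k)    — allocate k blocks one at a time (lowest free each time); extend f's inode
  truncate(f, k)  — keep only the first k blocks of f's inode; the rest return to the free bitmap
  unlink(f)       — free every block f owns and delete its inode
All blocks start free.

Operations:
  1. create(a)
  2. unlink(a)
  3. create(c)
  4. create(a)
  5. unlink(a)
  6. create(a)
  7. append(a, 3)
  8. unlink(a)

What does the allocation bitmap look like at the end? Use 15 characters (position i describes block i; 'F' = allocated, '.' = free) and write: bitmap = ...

after create(a) → a:[0]  free=[F..............]
after unlink(a) →   free=[...............]
after create(c) → c:[0]  free=[F..............]
after create(a) → a:[1], c:[0]  free=[FF.............]
after unlink(a) → c:[0]  free=[F..............]
after create(a) → a:[1], c:[0]  free=[FF.............]
after append(a, 3) → a:[1, 2, 3, 4], c:[0]  free=[FFFFF..........]
after unlink(a) → c:[0]  free=[F..............]

bitmap = F..............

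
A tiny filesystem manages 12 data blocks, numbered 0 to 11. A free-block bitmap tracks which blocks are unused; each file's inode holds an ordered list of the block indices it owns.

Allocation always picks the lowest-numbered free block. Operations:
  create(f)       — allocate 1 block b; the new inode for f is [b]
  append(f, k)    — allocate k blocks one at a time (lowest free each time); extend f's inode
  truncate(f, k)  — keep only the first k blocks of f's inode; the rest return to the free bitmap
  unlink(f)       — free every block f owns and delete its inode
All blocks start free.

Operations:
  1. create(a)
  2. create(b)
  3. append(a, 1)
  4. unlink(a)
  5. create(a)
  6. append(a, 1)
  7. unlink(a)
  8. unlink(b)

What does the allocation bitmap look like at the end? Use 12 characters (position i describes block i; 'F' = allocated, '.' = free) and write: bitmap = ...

bitmap = ............

create(a): bitmap=F........... | a=[0]
create(b): bitmap=FF.......... | a=[0] b=[1]
append(a, 1): bitmap=FFF......... | a=[0, 2] b=[1]
unlink(a): bitmap=.F.......... | b=[1]
create(a): bitmap=FF.......... | a=[0] b=[1]
append(a, 1): bitmap=FFF......... | a=[0, 2] b=[1]
unlink(a): bitmap=.F.......... | b=[1]
unlink(b): bitmap=............ | 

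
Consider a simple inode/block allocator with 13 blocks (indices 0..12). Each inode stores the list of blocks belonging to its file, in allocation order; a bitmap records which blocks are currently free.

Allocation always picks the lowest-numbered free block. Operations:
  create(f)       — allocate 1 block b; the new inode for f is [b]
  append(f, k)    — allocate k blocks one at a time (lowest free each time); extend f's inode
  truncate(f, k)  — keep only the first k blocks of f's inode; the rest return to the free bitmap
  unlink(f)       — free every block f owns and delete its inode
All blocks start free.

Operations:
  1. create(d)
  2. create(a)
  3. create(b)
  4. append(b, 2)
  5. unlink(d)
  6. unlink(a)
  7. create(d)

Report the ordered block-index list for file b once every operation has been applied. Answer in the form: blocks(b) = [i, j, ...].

[1] create(d) — d=0 (map F............)
[2] create(a) — a=1 d=0 (map FF...........)
[3] create(b) — a=1 b=2 d=0 (map FFF..........)
[4] append(b, 2) — a=1 b=2,3,4 d=0 (map FFFFF........)
[5] unlink(d) — a=1 b=2,3,4 (map .FFFF........)
[6] unlink(a) — b=2,3,4 (map ..FFF........)
[7] create(d) — b=2,3,4 d=0 (map F.FFF........)

blocks(b) = [2, 3, 4]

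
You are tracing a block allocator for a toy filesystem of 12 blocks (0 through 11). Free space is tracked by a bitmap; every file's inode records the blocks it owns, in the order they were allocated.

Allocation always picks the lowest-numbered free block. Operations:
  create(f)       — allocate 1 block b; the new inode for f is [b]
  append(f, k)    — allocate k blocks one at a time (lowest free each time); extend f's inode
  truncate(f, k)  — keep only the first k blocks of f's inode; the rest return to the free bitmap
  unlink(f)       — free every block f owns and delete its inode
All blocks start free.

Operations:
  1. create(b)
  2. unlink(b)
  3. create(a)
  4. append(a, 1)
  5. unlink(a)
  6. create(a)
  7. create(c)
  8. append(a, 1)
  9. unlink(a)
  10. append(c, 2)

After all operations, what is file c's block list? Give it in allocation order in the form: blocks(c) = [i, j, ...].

  1. create(b)  ⇒  F...........  {b→[0]}
  2. unlink(b)  ⇒  ............  {}
  3. create(a)  ⇒  F...........  {a→[0]}
  4. append(a, 1)  ⇒  FF..........  {a→[0, 1]}
  5. unlink(a)  ⇒  ............  {}
  6. create(a)  ⇒  F...........  {a→[0]}
  7. create(c)  ⇒  FF..........  {a→[0]; c→[1]}
  8. append(a, 1)  ⇒  FFF.........  {a→[0, 2]; c→[1]}
  9. unlink(a)  ⇒  .F..........  {c→[1]}
  10. append(c, 2)  ⇒  FFF.........  {c→[1, 0, 2]}

blocks(c) = [1, 0, 2]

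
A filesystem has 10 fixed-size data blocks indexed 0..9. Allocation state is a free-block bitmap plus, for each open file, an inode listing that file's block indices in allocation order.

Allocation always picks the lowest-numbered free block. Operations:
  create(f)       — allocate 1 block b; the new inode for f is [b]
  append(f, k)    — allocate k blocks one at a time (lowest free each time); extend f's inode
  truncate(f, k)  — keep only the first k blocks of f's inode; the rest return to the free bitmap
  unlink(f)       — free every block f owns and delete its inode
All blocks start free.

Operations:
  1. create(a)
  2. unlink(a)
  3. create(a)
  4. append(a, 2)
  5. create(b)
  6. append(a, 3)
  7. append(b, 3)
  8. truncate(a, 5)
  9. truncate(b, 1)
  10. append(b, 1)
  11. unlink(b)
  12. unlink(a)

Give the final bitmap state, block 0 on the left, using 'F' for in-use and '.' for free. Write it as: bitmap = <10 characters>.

bitmap = ..........

[1] create(a) — a=0 (map F.........)
[2] unlink(a) —  (map ..........)
[3] create(a) — a=0 (map F.........)
[4] append(a, 2) — a=0,1,2 (map FFF.......)
[5] create(b) — a=0,1,2 b=3 (map FFFF......)
[6] append(a, 3) — a=0,1,2,4,5,6 b=3 (map FFFFFFF...)
[7] append(b, 3) — a=0,1,2,4,5,6 b=3,7,8,9 (map FFFFFFFFFF)
[8] truncate(a, 5) — a=0,1,2,4,5 b=3,7,8,9 (map FFFFFF.FFF)
[9] truncate(b, 1) — a=0,1,2,4,5 b=3 (map FFFFFF....)
[10] append(b, 1) — a=0,1,2,4,5 b=3,6 (map FFFFFFF...)
[11] unlink(b) — a=0,1,2,4,5 (map FFF.FF....)
[12] unlink(a) —  (map ..........)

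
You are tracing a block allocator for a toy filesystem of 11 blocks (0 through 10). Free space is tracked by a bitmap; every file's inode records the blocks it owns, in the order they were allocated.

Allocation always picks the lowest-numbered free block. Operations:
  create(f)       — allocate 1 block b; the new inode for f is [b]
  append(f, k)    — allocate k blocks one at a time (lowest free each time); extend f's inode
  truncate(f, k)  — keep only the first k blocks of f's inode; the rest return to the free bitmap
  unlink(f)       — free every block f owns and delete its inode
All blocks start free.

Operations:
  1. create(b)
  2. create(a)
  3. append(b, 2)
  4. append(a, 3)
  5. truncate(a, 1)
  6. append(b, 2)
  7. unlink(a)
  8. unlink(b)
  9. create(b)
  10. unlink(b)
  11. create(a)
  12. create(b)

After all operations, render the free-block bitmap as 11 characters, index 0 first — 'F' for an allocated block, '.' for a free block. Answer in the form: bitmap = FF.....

[1] create(b) — b=0 (map F..........)
[2] create(a) — a=1 b=0 (map FF.........)
[3] append(b, 2) — a=1 b=0,2,3 (map FFFF.......)
[4] append(a, 3) — a=1,4,5,6 b=0,2,3 (map FFFFFFF....)
[5] truncate(a, 1) — a=1 b=0,2,3 (map FFFF.......)
[6] append(b, 2) — a=1 b=0,2,3,4,5 (map FFFFFF.....)
[7] unlink(a) — b=0,2,3,4,5 (map F.FFFF.....)
[8] unlink(b) —  (map ...........)
[9] create(b) — b=0 (map F..........)
[10] unlink(b) —  (map ...........)
[11] create(a) — a=0 (map F..........)
[12] create(b) — a=0 b=1 (map FF.........)

bitmap = FF.........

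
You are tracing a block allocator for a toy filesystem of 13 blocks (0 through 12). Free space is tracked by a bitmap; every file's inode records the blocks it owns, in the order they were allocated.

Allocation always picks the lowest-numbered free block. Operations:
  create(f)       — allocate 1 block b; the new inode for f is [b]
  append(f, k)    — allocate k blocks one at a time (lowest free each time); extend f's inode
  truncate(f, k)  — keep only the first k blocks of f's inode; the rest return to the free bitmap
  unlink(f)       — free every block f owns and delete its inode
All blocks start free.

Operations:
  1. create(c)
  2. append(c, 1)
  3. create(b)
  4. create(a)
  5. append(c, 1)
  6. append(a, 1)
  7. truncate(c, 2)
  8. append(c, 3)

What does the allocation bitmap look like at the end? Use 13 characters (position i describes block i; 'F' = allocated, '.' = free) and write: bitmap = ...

after create(c) → c:[0]  free=[F............]
after append(c, 1) → c:[0, 1]  free=[FF...........]
after create(b) → b:[2], c:[0, 1]  free=[FFF..........]
after create(a) → a:[3], b:[2], c:[0, 1]  free=[FFFF.........]
after append(c, 1) → a:[3], b:[2], c:[0, 1, 4]  free=[FFFFF........]
after append(a, 1) → a:[3, 5], b:[2], c:[0, 1, 4]  free=[FFFFFF.......]
after truncate(c, 2) → a:[3, 5], b:[2], c:[0, 1]  free=[FFFF.F.......]
after append(c, 3) → a:[3, 5], b:[2], c:[0, 1, 4, 6, 7]  free=[FFFFFFFF.....]

bitmap = FFFFFFFF.....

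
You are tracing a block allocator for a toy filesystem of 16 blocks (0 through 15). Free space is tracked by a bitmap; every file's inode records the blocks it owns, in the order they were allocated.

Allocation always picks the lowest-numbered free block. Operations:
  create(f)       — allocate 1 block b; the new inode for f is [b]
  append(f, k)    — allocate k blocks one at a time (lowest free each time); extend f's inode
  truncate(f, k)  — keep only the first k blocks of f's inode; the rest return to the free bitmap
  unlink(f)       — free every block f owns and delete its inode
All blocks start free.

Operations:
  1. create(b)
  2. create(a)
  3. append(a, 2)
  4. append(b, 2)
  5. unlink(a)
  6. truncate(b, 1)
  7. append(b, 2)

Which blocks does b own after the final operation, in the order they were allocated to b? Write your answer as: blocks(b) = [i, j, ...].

create(b): bitmap=F............... | b=[0]
create(a): bitmap=FF.............. | a=[1] b=[0]
append(a, 2): bitmap=FFFF............ | a=[1, 2, 3] b=[0]
append(b, 2): bitmap=FFFFFF.......... | a=[1, 2, 3] b=[0, 4, 5]
unlink(a): bitmap=F...FF.......... | b=[0, 4, 5]
truncate(b, 1): bitmap=F............... | b=[0]
append(b, 2): bitmap=FFF............. | b=[0, 1, 2]

blocks(b) = [0, 1, 2]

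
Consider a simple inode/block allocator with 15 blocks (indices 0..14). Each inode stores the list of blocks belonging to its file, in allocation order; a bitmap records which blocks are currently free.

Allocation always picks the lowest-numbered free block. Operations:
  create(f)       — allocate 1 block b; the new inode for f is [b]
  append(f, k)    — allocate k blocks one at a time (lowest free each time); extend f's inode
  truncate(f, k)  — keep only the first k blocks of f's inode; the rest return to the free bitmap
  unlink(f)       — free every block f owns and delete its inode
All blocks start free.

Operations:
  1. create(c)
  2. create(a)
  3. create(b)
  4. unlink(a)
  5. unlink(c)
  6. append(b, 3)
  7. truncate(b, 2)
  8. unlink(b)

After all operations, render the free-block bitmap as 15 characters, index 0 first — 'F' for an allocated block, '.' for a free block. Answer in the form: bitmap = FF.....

create(c): bitmap=F.............. | c=[0]
create(a): bitmap=FF............. | a=[1] c=[0]
create(b): bitmap=FFF............ | a=[1] b=[2] c=[0]
unlink(a): bitmap=F.F............ | b=[2] c=[0]
unlink(c): bitmap=..F............ | b=[2]
append(b, 3): bitmap=FFFF........... | b=[2, 0, 1, 3]
truncate(b, 2): bitmap=F.F............ | b=[2, 0]
unlink(b): bitmap=............... | 

bitmap = ...............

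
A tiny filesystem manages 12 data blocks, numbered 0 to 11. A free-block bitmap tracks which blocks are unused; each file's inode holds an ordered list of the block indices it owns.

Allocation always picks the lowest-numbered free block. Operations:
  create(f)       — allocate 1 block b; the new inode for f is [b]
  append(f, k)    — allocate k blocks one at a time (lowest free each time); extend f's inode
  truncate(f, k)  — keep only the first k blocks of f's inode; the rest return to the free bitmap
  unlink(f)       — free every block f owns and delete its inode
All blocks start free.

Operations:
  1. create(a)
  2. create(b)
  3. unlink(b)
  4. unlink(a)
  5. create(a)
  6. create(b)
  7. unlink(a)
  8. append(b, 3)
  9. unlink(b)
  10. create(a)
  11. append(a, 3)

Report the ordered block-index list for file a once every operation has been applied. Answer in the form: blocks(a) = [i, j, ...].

blocks(a) = [0, 1, 2, 3]

after create(a) → a:[0]  free=[F...........]
after create(b) → a:[0], b:[1]  free=[FF..........]
after unlink(b) → a:[0]  free=[F...........]
after unlink(a) →   free=[............]
after create(a) → a:[0]  free=[F...........]
after create(b) → a:[0], b:[1]  free=[FF..........]
after unlink(a) → b:[1]  free=[.F..........]
after append(b, 3) → b:[1, 0, 2, 3]  free=[FFFF........]
after unlink(b) →   free=[............]
after create(a) → a:[0]  free=[F...........]
after append(a, 3) → a:[0, 1, 2, 3]  free=[FFFF........]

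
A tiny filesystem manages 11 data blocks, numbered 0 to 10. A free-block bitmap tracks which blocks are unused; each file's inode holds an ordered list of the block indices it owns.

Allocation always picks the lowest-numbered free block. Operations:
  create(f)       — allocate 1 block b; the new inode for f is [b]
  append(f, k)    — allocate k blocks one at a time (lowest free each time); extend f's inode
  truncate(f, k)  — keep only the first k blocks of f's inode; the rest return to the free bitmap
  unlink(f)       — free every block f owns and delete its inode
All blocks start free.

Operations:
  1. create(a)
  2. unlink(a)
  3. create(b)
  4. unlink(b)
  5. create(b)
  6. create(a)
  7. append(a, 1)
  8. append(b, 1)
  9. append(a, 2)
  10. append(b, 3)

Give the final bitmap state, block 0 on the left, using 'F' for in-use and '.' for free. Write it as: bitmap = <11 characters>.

bitmap = FFFFFFFFF..

  1. create(a)  ⇒  F..........  {a→[0]}
  2. unlink(a)  ⇒  ...........  {}
  3. create(b)  ⇒  F..........  {b→[0]}
  4. unlink(b)  ⇒  ...........  {}
  5. create(b)  ⇒  F..........  {b→[0]}
  6. create(a)  ⇒  FF.........  {a→[1]; b→[0]}
  7. append(a, 1)  ⇒  FFF........  {a→[1, 2]; b→[0]}
  8. append(b, 1)  ⇒  FFFF.......  {a→[1, 2]; b→[0, 3]}
  9. append(a, 2)  ⇒  FFFFFF.....  {a→[1, 2, 4, 5]; b→[0, 3]}
  10. append(b, 3)  ⇒  FFFFFFFFF..  {a→[1, 2, 4, 5]; b→[0, 3, 6, 7, 8]}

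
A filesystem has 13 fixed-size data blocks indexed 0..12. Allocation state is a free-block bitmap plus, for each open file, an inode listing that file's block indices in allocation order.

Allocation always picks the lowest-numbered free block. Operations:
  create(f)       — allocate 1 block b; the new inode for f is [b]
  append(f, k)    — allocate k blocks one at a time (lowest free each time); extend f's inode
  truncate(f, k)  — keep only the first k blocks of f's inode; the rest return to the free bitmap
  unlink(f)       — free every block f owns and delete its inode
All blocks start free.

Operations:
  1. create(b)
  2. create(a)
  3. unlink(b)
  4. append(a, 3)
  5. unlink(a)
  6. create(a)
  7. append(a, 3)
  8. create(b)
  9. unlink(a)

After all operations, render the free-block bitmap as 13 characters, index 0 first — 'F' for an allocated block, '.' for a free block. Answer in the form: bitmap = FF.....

bitmap = ....F........

after create(b) → b:[0]  free=[F............]
after create(a) → a:[1], b:[0]  free=[FF...........]
after unlink(b) → a:[1]  free=[.F...........]
after append(a, 3) → a:[1, 0, 2, 3]  free=[FFFF.........]
after unlink(a) →   free=[.............]
after create(a) → a:[0]  free=[F............]
after append(a, 3) → a:[0, 1, 2, 3]  free=[FFFF.........]
after create(b) → a:[0, 1, 2, 3], b:[4]  free=[FFFFF........]
after unlink(a) → b:[4]  free=[....F........]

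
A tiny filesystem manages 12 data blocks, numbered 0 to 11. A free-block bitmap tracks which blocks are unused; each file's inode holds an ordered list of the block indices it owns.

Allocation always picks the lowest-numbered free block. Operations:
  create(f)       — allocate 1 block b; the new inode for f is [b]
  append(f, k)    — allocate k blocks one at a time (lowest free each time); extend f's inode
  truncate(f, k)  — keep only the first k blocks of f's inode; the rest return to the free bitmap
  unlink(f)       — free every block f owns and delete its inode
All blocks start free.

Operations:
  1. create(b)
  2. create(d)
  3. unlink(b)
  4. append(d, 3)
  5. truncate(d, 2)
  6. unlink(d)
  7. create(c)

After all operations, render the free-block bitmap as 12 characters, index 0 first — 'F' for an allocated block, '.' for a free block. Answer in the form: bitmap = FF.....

  1. create(b)  ⇒  F...........  {b→[0]}
  2. create(d)  ⇒  FF..........  {b→[0]; d→[1]}
  3. unlink(b)  ⇒  .F..........  {d→[1]}
  4. append(d, 3)  ⇒  FFFF........  {d→[1, 0, 2, 3]}
  5. truncate(d, 2)  ⇒  FF..........  {d→[1, 0]}
  6. unlink(d)  ⇒  ............  {}
  7. create(c)  ⇒  F...........  {c→[0]}

bitmap = F...........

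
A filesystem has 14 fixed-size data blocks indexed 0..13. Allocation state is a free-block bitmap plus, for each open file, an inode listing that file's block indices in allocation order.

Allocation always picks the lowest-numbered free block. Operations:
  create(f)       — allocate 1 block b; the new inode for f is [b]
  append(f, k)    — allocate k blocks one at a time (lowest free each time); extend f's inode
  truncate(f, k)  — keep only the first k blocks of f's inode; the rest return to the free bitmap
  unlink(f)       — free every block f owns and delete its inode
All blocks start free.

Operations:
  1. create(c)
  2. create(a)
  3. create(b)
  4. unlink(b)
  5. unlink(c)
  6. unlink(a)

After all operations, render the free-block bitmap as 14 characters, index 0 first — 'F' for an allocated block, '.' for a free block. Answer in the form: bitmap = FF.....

  1. create(c)  ⇒  F.............  {c→[0]}
  2. create(a)  ⇒  FF............  {a→[1]; c→[0]}
  3. create(b)  ⇒  FFF...........  {a→[1]; b→[2]; c→[0]}
  4. unlink(b)  ⇒  FF............  {a→[1]; c→[0]}
  5. unlink(c)  ⇒  .F............  {a→[1]}
  6. unlink(a)  ⇒  ..............  {}

bitmap = ..............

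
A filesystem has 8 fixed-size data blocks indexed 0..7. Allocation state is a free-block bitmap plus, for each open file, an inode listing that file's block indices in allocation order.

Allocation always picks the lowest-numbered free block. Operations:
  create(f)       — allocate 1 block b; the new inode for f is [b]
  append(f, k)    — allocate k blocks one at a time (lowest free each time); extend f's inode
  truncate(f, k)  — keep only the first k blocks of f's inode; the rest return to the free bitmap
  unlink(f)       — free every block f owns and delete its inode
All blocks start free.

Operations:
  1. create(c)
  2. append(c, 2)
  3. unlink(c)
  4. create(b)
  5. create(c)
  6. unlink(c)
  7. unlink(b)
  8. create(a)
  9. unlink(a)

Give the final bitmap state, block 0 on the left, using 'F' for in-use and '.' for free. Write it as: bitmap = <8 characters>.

bitmap = ........

  1. create(c)  ⇒  F.......  {c→[0]}
  2. append(c, 2)  ⇒  FFF.....  {c→[0, 1, 2]}
  3. unlink(c)  ⇒  ........  {}
  4. create(b)  ⇒  F.......  {b→[0]}
  5. create(c)  ⇒  FF......  {b→[0]; c→[1]}
  6. unlink(c)  ⇒  F.......  {b→[0]}
  7. unlink(b)  ⇒  ........  {}
  8. create(a)  ⇒  F.......  {a→[0]}
  9. unlink(a)  ⇒  ........  {}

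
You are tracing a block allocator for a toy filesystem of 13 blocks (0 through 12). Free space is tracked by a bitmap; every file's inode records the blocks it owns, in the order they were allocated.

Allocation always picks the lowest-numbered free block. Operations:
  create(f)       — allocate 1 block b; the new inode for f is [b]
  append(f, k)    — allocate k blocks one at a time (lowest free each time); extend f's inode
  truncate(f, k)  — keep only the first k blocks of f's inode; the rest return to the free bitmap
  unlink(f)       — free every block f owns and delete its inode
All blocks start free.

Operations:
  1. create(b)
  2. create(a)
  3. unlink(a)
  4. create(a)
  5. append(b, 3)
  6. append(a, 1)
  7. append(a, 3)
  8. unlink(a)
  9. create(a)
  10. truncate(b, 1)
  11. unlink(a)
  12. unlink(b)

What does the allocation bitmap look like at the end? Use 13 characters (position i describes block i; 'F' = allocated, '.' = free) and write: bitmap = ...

[1] create(b) — b=0 (map F............)
[2] create(a) — a=1 b=0 (map FF...........)
[3] unlink(a) — b=0 (map F............)
[4] create(a) — a=1 b=0 (map FF...........)
[5] append(b, 3) — a=1 b=0,2,3,4 (map FFFFF........)
[6] append(a, 1) — a=1,5 b=0,2,3,4 (map FFFFFF.......)
[7] append(a, 3) — a=1,5,6,7,8 b=0,2,3,4 (map FFFFFFFFF....)
[8] unlink(a) — b=0,2,3,4 (map F.FFF........)
[9] create(a) — a=1 b=0,2,3,4 (map FFFFF........)
[10] truncate(b, 1) — a=1 b=0 (map FF...........)
[11] unlink(a) — b=0 (map F............)
[12] unlink(b) —  (map .............)

bitmap = .............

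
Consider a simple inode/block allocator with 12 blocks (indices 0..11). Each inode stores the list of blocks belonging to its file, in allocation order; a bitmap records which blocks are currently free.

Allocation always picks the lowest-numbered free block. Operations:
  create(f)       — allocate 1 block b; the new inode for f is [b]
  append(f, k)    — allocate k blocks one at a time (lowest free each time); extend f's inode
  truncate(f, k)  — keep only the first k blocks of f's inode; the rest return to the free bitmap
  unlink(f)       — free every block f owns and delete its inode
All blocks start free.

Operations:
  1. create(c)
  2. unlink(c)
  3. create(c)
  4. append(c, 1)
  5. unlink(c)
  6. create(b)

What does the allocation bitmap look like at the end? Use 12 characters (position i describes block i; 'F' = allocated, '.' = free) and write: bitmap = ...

after create(c) → c:[0]  free=[F...........]
after unlink(c) →   free=[............]
after create(c) → c:[0]  free=[F...........]
after append(c, 1) → c:[0, 1]  free=[FF..........]
after unlink(c) →   free=[............]
after create(b) → b:[0]  free=[F...........]

bitmap = F...........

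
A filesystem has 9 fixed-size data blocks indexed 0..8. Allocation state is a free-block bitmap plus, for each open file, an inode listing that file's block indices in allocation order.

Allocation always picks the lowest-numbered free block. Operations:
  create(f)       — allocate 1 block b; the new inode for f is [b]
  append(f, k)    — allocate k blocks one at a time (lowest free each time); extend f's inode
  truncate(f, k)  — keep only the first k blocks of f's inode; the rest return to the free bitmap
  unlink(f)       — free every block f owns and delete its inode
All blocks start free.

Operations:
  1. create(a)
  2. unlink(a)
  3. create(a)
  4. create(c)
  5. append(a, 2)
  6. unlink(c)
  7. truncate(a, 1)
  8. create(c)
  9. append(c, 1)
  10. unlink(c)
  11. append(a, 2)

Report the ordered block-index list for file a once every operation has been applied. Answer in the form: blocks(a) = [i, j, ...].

blocks(a) = [0, 1, 2]

after create(a) → a:[0]  free=[F........]
after unlink(a) →   free=[.........]
after create(a) → a:[0]  free=[F........]
after create(c) → a:[0], c:[1]  free=[FF.......]
after append(a, 2) → a:[0, 2, 3], c:[1]  free=[FFFF.....]
after unlink(c) → a:[0, 2, 3]  free=[F.FF.....]
after truncate(a, 1) → a:[0]  free=[F........]
after create(c) → a:[0], c:[1]  free=[FF.......]
after append(c, 1) → a:[0], c:[1, 2]  free=[FFF......]
after unlink(c) → a:[0]  free=[F........]
after append(a, 2) → a:[0, 1, 2]  free=[FFF......]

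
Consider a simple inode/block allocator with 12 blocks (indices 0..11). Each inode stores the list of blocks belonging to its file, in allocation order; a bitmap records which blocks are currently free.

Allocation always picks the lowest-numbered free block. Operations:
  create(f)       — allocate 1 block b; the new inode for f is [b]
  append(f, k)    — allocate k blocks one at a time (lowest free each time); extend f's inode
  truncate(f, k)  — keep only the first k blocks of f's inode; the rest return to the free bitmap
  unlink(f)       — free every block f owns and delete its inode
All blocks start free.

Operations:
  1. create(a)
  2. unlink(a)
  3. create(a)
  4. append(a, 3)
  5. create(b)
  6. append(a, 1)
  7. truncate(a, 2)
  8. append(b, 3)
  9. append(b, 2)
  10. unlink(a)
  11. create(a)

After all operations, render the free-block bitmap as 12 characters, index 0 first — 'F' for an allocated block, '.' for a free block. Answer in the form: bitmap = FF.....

bitmap = F.FFFFFF....

after create(a) → a:[0]  free=[F...........]
after unlink(a) →   free=[............]
after create(a) → a:[0]  free=[F...........]
after append(a, 3) → a:[0, 1, 2, 3]  free=[FFFF........]
after create(b) → a:[0, 1, 2, 3], b:[4]  free=[FFFFF.......]
after append(a, 1) → a:[0, 1, 2, 3, 5], b:[4]  free=[FFFFFF......]
after truncate(a, 2) → a:[0, 1], b:[4]  free=[FF..F.......]
after append(b, 3) → a:[0, 1], b:[4, 2, 3, 5]  free=[FFFFFF......]
after append(b, 2) → a:[0, 1], b:[4, 2, 3, 5, 6, 7]  free=[FFFFFFFF....]
after unlink(a) → b:[4, 2, 3, 5, 6, 7]  free=[..FFFFFF....]
after create(a) → a:[0], b:[4, 2, 3, 5, 6, 7]  free=[F.FFFFFF....]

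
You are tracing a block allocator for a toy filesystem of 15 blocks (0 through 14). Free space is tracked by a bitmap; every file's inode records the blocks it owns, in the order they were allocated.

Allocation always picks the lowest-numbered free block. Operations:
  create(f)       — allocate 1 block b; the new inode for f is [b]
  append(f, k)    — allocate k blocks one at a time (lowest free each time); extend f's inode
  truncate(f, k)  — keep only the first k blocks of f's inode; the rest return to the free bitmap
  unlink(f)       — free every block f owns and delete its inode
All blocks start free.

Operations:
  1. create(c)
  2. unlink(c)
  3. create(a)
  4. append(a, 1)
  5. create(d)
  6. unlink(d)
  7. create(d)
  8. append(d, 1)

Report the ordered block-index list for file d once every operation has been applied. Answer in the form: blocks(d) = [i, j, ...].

blocks(d) = [2, 3]

create(c): bitmap=F.............. | c=[0]
unlink(c): bitmap=............... | 
create(a): bitmap=F.............. | a=[0]
append(a, 1): bitmap=FF............. | a=[0, 1]
create(d): bitmap=FFF............ | a=[0, 1] d=[2]
unlink(d): bitmap=FF............. | a=[0, 1]
create(d): bitmap=FFF............ | a=[0, 1] d=[2]
append(d, 1): bitmap=FFFF........... | a=[0, 1] d=[2, 3]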